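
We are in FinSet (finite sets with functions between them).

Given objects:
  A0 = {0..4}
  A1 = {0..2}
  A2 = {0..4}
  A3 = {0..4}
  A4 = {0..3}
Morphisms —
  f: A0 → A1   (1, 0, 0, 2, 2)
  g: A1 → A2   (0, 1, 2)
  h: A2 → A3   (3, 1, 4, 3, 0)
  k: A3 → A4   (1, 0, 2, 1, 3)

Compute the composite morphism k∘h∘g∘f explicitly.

  0 f→1 g→1 h→1 k→0
  1 f→0 g→0 h→3 k→1
  2 f→0 g→0 h→3 k→1
  3 f→2 g→2 h→4 k→3
  4 f→2 g→2 h→4 k→3
result: (0, 1, 1, 3, 3)

Answer: (0, 1, 1, 3, 3)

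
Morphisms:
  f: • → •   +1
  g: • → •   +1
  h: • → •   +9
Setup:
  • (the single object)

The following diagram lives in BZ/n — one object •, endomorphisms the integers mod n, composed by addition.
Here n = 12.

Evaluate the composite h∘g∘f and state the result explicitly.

  0 +1≡1 +1≡2 +9≡11  (mod 12)
composite: +11

Answer: +11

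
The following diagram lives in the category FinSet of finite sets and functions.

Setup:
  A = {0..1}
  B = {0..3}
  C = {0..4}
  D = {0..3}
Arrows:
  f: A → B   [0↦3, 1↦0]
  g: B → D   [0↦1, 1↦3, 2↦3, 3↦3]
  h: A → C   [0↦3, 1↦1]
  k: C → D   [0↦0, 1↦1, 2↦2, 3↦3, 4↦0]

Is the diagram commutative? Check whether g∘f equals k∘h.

Path 1 = f;g:
  0 f→3 g→3
  1 f→0 g→1
  result₁ = [0↦3, 1↦1]
Path 2 = h;k:
  0 h→3 k→3
  1 h→1 k→1
  result₂ = [0↦3, 1↦1]
Equal? same morphism ✓

Answer: COMMUTES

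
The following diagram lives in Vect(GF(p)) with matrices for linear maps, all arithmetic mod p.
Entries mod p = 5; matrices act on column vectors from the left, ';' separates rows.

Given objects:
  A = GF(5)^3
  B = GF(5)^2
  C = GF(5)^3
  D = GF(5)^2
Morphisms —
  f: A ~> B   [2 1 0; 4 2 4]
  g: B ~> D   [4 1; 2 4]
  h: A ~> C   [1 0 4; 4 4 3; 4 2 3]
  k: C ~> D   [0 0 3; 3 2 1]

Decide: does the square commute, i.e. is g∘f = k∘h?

Answer: COMMUTES

Derivation:
1) trace f;g:
  e0=(1,0,0) f~>(2,4) g~>(2,0)
  e1=(0,1,0) f~>(1,2) g~>(1,0)
  e2=(0,0,1) f~>(0,4) g~>(4,1)
  composite₁ = [2 1 4; 0 0 1]
2) trace h;k:
  e0=(1,0,0) h~>(1,4,4) k~>(2,0)
  e1=(0,1,0) h~>(0,4,2) k~>(1,0)
  e2=(0,0,1) h~>(4,3,3) k~>(4,1)
  composite₂ = [2 1 4; 0 0 1]
Equal? equal; square commutes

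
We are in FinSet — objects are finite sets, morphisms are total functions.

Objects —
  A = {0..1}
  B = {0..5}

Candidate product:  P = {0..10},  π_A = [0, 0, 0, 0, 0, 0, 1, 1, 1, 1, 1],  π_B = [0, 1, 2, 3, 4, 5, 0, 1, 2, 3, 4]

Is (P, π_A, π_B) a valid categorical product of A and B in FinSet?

|A|·|B| = 2·6 = 12;  |P| = 11
  → cardinalities differ; no bijection possible.

Answer: NOT A VALID PRODUCT — |P|=11 ≠ |A|·|B|=12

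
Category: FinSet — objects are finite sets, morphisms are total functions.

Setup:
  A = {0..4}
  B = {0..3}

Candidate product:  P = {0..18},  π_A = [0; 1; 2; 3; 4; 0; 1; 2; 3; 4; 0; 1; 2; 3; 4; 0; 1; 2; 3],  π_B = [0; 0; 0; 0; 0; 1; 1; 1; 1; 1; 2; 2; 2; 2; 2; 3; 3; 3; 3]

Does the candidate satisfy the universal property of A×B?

|A|·|B| = 5·4 = 20;  |P| = 19
  → cardinalities differ; no bijection possible.

Answer: NOT A VALID PRODUCT — |P|=19 ≠ |A|·|B|=20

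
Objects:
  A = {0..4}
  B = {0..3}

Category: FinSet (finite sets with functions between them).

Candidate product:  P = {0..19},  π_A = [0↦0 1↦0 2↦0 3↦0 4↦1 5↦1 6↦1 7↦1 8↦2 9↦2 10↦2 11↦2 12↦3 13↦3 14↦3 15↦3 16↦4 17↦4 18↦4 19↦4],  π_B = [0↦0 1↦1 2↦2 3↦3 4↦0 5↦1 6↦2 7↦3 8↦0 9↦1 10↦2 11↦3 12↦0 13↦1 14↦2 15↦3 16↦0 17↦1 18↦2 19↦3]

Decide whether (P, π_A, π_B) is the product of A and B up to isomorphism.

Answer: VALID PRODUCT

Work:
|A|·|B| = 5·4 = 20;  |P| = 20
Check the pairing map k ↦ (π_A(k), π_B(k)):
  0 ↦ (0,0)
  1 ↦ (0,1)
  2 ↦ (0,2)
  3 ↦ (0,3)
  4 ↦ (1,0)
  5 ↦ (1,1)
  6 ↦ (1,2)
  7 ↦ (1,3)
  8 ↦ (2,0)
  9 ↦ (2,1)
  10 ↦ (2,2)
  11 ↦ (2,3)
  12 ↦ (3,0)
  13 ↦ (3,1)
  14 ↦ (3,2)
  15 ↦ (3,3)
  16 ↦ (4,0)
  17 ↦ (4,1)
  18 ↦ (4,2)
  19 ↦ (4,3)
distinct pairs in image: 20 / 20 needed
  → bijection onto A×B; projections well-typed.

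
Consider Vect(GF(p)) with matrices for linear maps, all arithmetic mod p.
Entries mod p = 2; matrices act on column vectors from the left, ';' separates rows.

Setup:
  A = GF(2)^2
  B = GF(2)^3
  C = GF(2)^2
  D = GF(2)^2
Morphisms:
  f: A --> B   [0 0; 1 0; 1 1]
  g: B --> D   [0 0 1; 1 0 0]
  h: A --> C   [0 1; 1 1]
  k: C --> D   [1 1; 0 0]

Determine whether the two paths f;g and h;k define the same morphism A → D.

Along f;g (path 1):
  e0=[1,0] f-->[0,1,1] g-->[1,0]
  e1=[0,1] f-->[0,0,1] g-->[1,0]
  result₁ = [1 1; 0 0]
Along h;k (path 2):
  e0=[1,0] h-->[0,1] k-->[1,0]
  e1=[0,1] h-->[1,1] k-->[0,0]
  result₂ = [1 0; 0 0]
Equal? NO — does not commute

Answer: DOES NOT COMMUTE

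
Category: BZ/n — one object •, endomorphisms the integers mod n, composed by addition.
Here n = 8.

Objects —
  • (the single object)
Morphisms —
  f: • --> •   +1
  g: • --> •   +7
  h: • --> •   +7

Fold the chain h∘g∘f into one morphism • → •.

Answer: +7

Trace:
  0 +1≡1 +7≡0 +7≡7  (mod 8)
⟦path⟧: +7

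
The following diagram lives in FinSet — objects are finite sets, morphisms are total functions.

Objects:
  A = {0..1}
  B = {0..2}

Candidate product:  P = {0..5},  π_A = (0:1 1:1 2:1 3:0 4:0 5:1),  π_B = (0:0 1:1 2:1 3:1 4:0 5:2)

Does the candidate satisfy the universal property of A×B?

|A|·|B| = 2·3 = 6;  |P| = 6
Check the pairing map k ↦ (π_A(k), π_B(k)):
  0 : (1,0)
  1 : (1,1)
  2 : (1,1)  ✗ repeats pair of k=1
  3 : (0,1)
  4 : (0,0)
  5 : (1,2)
distinct pairs in image: 5 / 6 needed
  → (1,1) hit at k=1 and k=2

Answer: NOT A VALID PRODUCT — duplicate pair at indices 1,2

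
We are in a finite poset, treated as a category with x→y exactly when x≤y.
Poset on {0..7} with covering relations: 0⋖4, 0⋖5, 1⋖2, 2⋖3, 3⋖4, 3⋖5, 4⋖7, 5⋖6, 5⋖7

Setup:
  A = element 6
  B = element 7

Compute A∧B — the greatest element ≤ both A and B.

Answer: A∧B = 5

Trace:
Lower bounds of A=6 and B=7: {0,1,2,3,5}
  0 ⊑ 5
  1 ⊑ 5
  2 ⊑ 5
  3 ⊑ 5
  5 ⊑ 5
glb = 5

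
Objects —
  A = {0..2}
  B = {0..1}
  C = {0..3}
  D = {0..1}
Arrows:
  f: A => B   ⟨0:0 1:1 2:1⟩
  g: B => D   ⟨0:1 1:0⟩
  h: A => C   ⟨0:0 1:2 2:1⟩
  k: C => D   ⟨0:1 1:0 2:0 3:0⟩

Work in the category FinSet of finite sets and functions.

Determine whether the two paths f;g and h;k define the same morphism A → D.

Along f;g (path 1):
  0 f=>0 g=>1
  1 f=>1 g=>0
  2 f=>1 g=>0
  composite₁ = ⟨0:1 1:0 2:0⟩
Along h;k (path 2):
  0 h=>0 k=>1
  1 h=>2 k=>0
  2 h=>1 k=>0
  composite₂ = ⟨0:1 1:0 2:0⟩
Equal? same morphism ✓

Answer: COMMUTES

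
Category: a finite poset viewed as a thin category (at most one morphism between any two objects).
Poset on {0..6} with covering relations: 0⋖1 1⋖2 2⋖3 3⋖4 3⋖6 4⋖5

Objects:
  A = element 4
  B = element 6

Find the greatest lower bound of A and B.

Answer: A∧B = 3

Work:
Common predecessors of 4,6: {0,1,2,3}
  0 <= 3
  1 <= 3
  2 <= 3
  3 <= 3
glb = 3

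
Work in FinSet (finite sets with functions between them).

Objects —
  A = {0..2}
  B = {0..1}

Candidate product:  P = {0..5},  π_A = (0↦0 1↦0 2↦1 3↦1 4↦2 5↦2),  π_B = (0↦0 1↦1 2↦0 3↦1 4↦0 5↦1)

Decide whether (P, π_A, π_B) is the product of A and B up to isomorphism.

Answer: VALID PRODUCT

Trace:
|A|·|B| = 3·2 = 6;  |P| = 6
Check the pairing map k ↦ (π_A(k), π_B(k)):
  0 ↦ (0,0)
  1 ↦ (0,1)
  2 ↦ (1,0)
  3 ↦ (1,1)
  4 ↦ (2,0)
  5 ↦ (2,1)
distinct pairs in image: 6 / 6 needed
  → bijection onto A×B; projections well-typed.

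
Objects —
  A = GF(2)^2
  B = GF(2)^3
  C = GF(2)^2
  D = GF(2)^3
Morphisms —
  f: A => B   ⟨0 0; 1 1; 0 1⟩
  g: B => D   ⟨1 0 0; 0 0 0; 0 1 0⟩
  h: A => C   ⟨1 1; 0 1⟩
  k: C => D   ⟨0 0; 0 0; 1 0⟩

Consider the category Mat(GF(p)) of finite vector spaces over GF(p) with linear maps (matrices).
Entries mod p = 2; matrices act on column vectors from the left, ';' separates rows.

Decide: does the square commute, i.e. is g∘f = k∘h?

Answer: COMMUTES

Work:
Path 1 = f;g:
  e0=(1,0) f=>(0,1,0) g=>(0,0,1)
  e1=(0,1) f=>(0,1,1) g=>(0,0,1)
  composite₁ = ⟨0 0; 0 0; 1 1⟩
Path 2 = h;k:
  e0=(1,0) h=>(1,0) k=>(0,0,1)
  e1=(0,1) h=>(1,1) k=>(0,0,1)
  composite₂ = ⟨0 0; 0 0; 1 1⟩
Equal? YES — commutes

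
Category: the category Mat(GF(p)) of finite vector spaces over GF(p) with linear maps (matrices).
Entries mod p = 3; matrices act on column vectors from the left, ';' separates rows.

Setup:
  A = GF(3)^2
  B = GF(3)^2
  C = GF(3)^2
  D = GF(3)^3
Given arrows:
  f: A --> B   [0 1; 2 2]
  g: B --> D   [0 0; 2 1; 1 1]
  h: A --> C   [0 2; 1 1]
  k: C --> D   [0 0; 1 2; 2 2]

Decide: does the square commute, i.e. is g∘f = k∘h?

Path 1 = f;g:
  e0=(1,0) f-->(0,2) g-->(0,2,2)
  e1=(0,1) f-->(1,2) g-->(0,1,0)
  composite₁ = [0 0; 2 1; 2 0]
Path 2 = h;k:
  e0=(1,0) h-->(0,1) k-->(0,2,2)
  e1=(0,1) h-->(2,1) k-->(0,1,0)
  composite₂ = [0 0; 2 1; 2 0]
Equal? same morphism ✓

Answer: COMMUTES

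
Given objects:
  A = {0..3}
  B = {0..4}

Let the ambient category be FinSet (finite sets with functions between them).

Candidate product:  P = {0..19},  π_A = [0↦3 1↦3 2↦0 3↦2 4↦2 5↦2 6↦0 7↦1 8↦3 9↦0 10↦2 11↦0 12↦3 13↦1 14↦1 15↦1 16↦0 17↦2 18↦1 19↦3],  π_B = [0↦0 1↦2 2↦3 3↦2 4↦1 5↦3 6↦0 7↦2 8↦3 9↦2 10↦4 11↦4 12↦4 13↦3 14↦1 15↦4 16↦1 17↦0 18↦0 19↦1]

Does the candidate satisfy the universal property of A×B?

|A|·|B| = 4·5 = 20;  |P| = 20
Check the pairing map k ↦ (π_A(k), π_B(k)):
  0 ↦ (3,0)
  1 ↦ (3,2)
  2 ↦ (0,3)
  3 ↦ (2,2)
  4 ↦ (2,1)
  5 ↦ (2,3)
  6 ↦ (0,0)
  7 ↦ (1,2)
  8 ↦ (3,3)
  9 ↦ (0,2)
  10 ↦ (2,4)
  11 ↦ (0,4)
  12 ↦ (3,4)
  13 ↦ (1,3)
  14 ↦ (1,1)
  15 ↦ (1,4)
  16 ↦ (0,1)
  17 ↦ (2,0)
  18 ↦ (1,0)
  19 ↦ (3,1)
distinct pairs in image: 20 / 20 needed
  → bijection onto A×B; projections well-typed.

Answer: VALID PRODUCT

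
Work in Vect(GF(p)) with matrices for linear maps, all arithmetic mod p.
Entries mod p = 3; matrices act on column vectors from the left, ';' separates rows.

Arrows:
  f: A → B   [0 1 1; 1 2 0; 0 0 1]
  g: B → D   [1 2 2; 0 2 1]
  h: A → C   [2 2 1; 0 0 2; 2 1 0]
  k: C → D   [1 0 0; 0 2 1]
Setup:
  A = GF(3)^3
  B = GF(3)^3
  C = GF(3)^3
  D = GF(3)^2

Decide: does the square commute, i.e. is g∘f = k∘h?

Answer: DOES NOT COMMUTE

Trace:
Path 1 = f;g:
  e0=[1,0,0] f→[0,1,0] g→[2,2]
  e1=[0,1,0] f→[1,2,0] g→[2,1]
  e2=[0,0,1] f→[1,0,1] g→[0,1]
  composite₁ = [2 2 0; 2 1 1]
Path 2 = h;k:
  e0=[1,0,0] h→[2,0,2] k→[2,2]
  e1=[0,1,0] h→[2,0,1] k→[2,1]
  e2=[0,0,1] h→[1,2,0] k→[1,1]
  composite₂ = [2 2 1; 2 1 1]
Equal? NO — does not commute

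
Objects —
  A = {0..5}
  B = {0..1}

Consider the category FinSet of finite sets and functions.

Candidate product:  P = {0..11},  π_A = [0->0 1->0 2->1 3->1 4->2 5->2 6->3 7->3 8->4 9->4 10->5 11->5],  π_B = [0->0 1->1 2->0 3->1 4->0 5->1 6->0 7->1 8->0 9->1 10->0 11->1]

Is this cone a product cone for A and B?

Answer: VALID PRODUCT

Derivation:
|A|·|B| = 6·2 = 12;  |P| = 12
Check the pairing map k ↦ (π_A(k), π_B(k)):
  0 -> (0,0)
  1 -> (0,1)
  2 -> (1,0)
  3 -> (1,1)
  4 -> (2,0)
  5 -> (2,1)
  6 -> (3,0)
  7 -> (3,1)
  8 -> (4,0)
  9 -> (4,1)
  10 -> (5,0)
  11 -> (5,1)
distinct pairs in image: 12 / 12 needed
  → bijection onto A×B; projections well-typed.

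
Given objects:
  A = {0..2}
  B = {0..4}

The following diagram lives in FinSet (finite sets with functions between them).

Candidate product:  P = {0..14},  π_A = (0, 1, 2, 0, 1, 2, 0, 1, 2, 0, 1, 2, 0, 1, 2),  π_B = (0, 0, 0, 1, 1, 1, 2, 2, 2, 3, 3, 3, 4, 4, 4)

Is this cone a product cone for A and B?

Answer: VALID PRODUCT

Trace:
|A|·|B| = 3·5 = 15;  |P| = 15
Check the pairing map k ↦ (π_A(k), π_B(k)):
  0 : (0,0)
  1 : (1,0)
  2 : (2,0)
  3 : (0,1)
  4 : (1,1)
  5 : (2,1)
  6 : (0,2)
  7 : (1,2)
  8 : (2,2)
  9 : (0,3)
  10 : (1,3)
  11 : (2,3)
  12 : (0,4)
  13 : (1,4)
  14 : (2,4)
distinct pairs in image: 15 / 15 needed
  → bijection onto A×B; projections well-typed.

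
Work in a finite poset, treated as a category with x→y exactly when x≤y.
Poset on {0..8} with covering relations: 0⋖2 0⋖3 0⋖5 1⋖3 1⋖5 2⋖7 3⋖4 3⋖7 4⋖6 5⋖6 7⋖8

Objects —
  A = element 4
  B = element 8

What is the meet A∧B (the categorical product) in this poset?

Answer: A∧B = 3

Trace:
Common predecessors of 4,8: {0,1,3}
  0 ⊑ 3
  1 ⊑ 3
  3 ⊑ 3
glb = 3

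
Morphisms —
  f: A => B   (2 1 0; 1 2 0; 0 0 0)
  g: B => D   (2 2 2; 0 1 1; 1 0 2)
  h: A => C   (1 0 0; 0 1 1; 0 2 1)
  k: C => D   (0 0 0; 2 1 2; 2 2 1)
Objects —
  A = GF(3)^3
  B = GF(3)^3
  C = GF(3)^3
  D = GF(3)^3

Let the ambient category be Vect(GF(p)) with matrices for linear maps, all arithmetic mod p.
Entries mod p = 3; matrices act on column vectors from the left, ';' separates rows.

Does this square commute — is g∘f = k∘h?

1) trace f;g:
  e0=(1,0,0) f=>(2,1,0) g=>(0,1,2)
  e1=(0,1,0) f=>(1,2,0) g=>(0,2,1)
  e2=(0,0,1) f=>(0,0,0) g=>(0,0,0)
  result₁ = (0 0 0; 1 2 0; 2 1 0)
2) trace h;k:
  e0=(1,0,0) h=>(1,0,0) k=>(0,2,2)
  e1=(0,1,0) h=>(0,1,2) k=>(0,2,1)
  e2=(0,0,1) h=>(0,1,1) k=>(0,0,0)
  result₂ = (0 0 0; 2 2 0; 2 1 0)
Equal? distinct morphisms ✗

Answer: DOES NOT COMMUTE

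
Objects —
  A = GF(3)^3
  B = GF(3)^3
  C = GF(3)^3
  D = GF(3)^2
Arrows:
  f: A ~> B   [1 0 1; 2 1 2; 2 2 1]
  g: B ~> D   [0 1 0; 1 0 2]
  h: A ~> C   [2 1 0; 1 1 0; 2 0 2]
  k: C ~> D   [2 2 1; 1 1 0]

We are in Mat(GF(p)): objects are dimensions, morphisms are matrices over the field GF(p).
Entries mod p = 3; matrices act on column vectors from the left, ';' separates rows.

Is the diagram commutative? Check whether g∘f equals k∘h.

Along f;g (path 1):
  e0=(1,0,0) f~>(1,2,2) g~>(2,2)
  e1=(0,1,0) f~>(0,1,2) g~>(1,1)
  e2=(0,0,1) f~>(1,2,1) g~>(2,0)
  composite₁ = [2 1 2; 2 1 0]
Along h;k (path 2):
  e0=(1,0,0) h~>(2,1,2) k~>(2,0)
  e1=(0,1,0) h~>(1,1,0) k~>(1,2)
  e2=(0,0,1) h~>(0,0,2) k~>(2,0)
  composite₂ = [2 1 2; 0 2 0]
Equal? distinct morphisms ✗

Answer: DOES NOT COMMUTE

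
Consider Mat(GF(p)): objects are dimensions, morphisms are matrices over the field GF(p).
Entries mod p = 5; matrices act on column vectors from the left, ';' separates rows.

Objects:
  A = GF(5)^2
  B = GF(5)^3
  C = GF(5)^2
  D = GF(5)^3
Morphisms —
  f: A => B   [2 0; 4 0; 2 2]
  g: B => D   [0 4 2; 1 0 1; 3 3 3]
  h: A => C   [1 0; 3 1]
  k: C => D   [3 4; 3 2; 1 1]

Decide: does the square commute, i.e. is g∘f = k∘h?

1) trace f;g:
  e0=⟨1,0⟩ f=>⟨2,4,2⟩ g=>⟨0,4,4⟩
  e1=⟨0,1⟩ f=>⟨0,0,2⟩ g=>⟨4,2,1⟩
  result₁ = [0 4; 4 2; 4 1]
2) trace h;k:
  e0=⟨1,0⟩ h=>⟨1,3⟩ k=>⟨0,4,4⟩
  e1=⟨0,1⟩ h=>⟨0,1⟩ k=>⟨4,2,1⟩
  result₂ = [0 4; 4 2; 4 1]
Equal? YES — commutes

Answer: COMMUTES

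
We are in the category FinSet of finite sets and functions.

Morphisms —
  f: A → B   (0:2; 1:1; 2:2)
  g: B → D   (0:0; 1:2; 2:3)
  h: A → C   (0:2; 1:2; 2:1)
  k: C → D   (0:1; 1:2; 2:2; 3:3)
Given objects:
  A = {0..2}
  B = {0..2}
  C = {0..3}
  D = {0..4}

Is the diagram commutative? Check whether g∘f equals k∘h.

Answer: DOES NOT COMMUTE

Work:
1) trace f;g:
  0 f→2 g→3
  1 f→1 g→2
  2 f→2 g→3
  ⟦path⟧₁ = (0:3; 1:2; 2:3)
2) trace h;k:
  0 h→2 k→2
  1 h→2 k→2
  2 h→1 k→2
  ⟦path⟧₂ = (0:2; 1:2; 2:2)
Equal? differ; not commutative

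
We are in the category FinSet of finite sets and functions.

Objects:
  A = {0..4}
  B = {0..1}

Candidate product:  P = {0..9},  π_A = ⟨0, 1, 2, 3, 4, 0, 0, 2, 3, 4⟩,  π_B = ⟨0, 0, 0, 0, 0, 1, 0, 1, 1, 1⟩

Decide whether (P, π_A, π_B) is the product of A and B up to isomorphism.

|A|·|B| = 5·2 = 10;  |P| = 10
Check the pairing map k ↦ (π_A(k), π_B(k)):
  0 -> (0,0)
  1 -> (1,0)
  2 -> (2,0)
  3 -> (3,0)
  4 -> (4,0)
  5 -> (0,1)
  6 -> (0,0)  ✗ repeats pair of k=0
  7 -> (2,1)
  8 -> (3,1)
  9 -> (4,1)
distinct pairs in image: 9 / 10 needed
  → (0,0) hit at k=0 and k=6

Answer: NOT A VALID PRODUCT — duplicate pair at indices 0,6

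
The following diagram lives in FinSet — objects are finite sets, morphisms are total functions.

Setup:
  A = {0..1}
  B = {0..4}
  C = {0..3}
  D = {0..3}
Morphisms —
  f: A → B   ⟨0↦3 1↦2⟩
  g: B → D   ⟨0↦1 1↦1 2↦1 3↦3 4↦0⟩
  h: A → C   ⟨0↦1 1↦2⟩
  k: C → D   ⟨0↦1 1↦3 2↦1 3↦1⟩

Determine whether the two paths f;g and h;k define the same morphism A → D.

Path 1 = f;g:
  0 f→3 g→3
  1 f→2 g→1
  composite₁ = ⟨0↦3 1↦1⟩
Path 2 = h;k:
  0 h→1 k→3
  1 h→2 k→1
  composite₂ = ⟨0↦3 1↦1⟩
Equal? YES — commutes

Answer: COMMUTES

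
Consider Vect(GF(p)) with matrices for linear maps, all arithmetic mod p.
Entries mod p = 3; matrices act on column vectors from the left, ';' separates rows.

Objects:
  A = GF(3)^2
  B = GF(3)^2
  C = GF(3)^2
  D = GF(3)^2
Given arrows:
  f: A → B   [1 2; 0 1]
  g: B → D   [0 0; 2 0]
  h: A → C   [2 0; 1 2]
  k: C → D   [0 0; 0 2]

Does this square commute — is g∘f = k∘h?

Answer: COMMUTES

Derivation:
1) trace f;g:
  e0=[1,0] f→[1,0] g→[0,2]
  e1=[0,1] f→[2,1] g→[0,1]
  result₁ = [0 0; 2 1]
2) trace h;k:
  e0=[1,0] h→[2,1] k→[0,2]
  e1=[0,1] h→[0,2] k→[0,1]
  result₂ = [0 0; 2 1]
Equal? same morphism ✓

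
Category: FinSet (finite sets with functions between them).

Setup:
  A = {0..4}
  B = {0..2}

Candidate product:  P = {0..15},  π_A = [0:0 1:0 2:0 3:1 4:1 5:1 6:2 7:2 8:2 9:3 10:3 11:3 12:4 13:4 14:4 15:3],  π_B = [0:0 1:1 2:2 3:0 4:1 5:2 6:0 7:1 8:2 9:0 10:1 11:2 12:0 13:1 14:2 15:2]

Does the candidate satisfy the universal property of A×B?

Answer: NOT A VALID PRODUCT — |P|=16 ≠ |A|·|B|=15

Work:
|A|·|B| = 5·3 = 15;  |P| = 16
  → cardinalities differ; no bijection possible.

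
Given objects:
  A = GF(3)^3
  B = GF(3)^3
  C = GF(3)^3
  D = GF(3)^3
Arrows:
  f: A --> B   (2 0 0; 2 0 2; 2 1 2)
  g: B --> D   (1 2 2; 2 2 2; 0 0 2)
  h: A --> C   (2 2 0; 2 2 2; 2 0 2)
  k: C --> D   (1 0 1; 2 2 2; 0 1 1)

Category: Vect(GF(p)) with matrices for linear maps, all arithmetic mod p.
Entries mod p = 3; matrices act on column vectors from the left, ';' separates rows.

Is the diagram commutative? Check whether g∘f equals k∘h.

Answer: COMMUTES

Derivation:
Along f;g (path 1):
  e0=[1,0,0] f-->[2,2,2] g-->[1,0,1]
  e1=[0,1,0] f-->[0,0,1] g-->[2,2,2]
  e2=[0,0,1] f-->[0,2,2] g-->[2,2,1]
  ⟦path⟧₁ = (1 2 2; 0 2 2; 1 2 1)
Along h;k (path 2):
  e0=[1,0,0] h-->[2,2,2] k-->[1,0,1]
  e1=[0,1,0] h-->[2,2,0] k-->[2,2,2]
  e2=[0,0,1] h-->[0,2,2] k-->[2,2,1]
  ⟦path⟧₂ = (1 2 2; 0 2 2; 1 2 1)
Equal? YES — commutes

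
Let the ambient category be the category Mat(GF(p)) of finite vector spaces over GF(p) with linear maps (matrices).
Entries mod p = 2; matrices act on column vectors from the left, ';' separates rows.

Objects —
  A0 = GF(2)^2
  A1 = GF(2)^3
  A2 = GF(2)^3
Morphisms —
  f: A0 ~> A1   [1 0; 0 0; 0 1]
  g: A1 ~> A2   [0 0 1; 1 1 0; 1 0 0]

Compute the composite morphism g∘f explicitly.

  e0=(1,0) f~>(1,0,0) g~>(0,1,1)
  e1=(0,1) f~>(0,0,1) g~>(1,0,0)
result: [0 1; 1 0; 1 0]

Answer: [0 1; 1 0; 1 0]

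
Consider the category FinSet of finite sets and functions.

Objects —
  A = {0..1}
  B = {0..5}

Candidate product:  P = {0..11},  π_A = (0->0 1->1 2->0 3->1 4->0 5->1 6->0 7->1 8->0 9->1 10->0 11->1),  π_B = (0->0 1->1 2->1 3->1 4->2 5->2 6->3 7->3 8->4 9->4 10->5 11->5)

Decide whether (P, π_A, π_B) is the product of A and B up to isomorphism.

|A|·|B| = 2·6 = 12;  |P| = 12
Check the pairing map k ↦ (π_A(k), π_B(k)):
  0 -> (0,0)
  1 -> (1,1)
  2 -> (0,1)
  3 -> (1,1)  ✗ repeats pair of k=1
  4 -> (0,2)
  5 -> (1,2)
  6 -> (0,3)
  7 -> (1,3)
  8 -> (0,4)
  9 -> (1,4)
  10 -> (0,5)
  11 -> (1,5)
distinct pairs in image: 11 / 12 needed
  → (1,1) hit at k=1 and k=3

Answer: NOT A VALID PRODUCT — duplicate pair at indices 3,1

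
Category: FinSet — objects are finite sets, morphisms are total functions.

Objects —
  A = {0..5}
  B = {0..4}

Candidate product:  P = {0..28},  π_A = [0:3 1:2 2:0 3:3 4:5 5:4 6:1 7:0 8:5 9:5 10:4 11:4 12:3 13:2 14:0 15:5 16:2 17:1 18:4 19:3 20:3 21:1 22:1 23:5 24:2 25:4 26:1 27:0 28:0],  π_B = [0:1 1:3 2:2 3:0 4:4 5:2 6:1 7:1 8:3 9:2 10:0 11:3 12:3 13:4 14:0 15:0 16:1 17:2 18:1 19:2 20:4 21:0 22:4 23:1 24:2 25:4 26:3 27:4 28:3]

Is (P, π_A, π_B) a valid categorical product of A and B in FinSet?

Answer: NOT A VALID PRODUCT — |P|=29 ≠ |A|·|B|=30

Work:
|A|·|B| = 6·5 = 30;  |P| = 29
  → cardinalities differ; no bijection possible.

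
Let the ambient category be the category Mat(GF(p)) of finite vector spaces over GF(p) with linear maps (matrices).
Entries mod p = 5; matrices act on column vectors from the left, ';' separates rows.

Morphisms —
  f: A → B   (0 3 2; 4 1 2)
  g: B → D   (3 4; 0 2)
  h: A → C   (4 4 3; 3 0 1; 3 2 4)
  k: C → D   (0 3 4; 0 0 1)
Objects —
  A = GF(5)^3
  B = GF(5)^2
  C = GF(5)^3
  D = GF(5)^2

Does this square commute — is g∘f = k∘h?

Answer: COMMUTES

Work:
1) trace f;g:
  e0=⟨1,0,0⟩ f→⟨0,4⟩ g→⟨1,3⟩
  e1=⟨0,1,0⟩ f→⟨3,1⟩ g→⟨3,2⟩
  e2=⟨0,0,1⟩ f→⟨2,2⟩ g→⟨4,4⟩
  composite₁ = (1 3 4; 3 2 4)
2) trace h;k:
  e0=⟨1,0,0⟩ h→⟨4,3,3⟩ k→⟨1,3⟩
  e1=⟨0,1,0⟩ h→⟨4,0,2⟩ k→⟨3,2⟩
  e2=⟨0,0,1⟩ h→⟨3,1,4⟩ k→⟨4,4⟩
  composite₂ = (1 3 4; 3 2 4)
Equal? equal; square commutes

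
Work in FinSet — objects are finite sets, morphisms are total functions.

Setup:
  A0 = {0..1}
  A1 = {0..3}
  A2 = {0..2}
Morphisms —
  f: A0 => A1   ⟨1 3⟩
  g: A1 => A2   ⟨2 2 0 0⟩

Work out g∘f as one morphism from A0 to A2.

Answer: ⟨2 0⟩

Work:
  0 f=>1 g=>2
  1 f=>3 g=>0
⟦path⟧: ⟨2 0⟩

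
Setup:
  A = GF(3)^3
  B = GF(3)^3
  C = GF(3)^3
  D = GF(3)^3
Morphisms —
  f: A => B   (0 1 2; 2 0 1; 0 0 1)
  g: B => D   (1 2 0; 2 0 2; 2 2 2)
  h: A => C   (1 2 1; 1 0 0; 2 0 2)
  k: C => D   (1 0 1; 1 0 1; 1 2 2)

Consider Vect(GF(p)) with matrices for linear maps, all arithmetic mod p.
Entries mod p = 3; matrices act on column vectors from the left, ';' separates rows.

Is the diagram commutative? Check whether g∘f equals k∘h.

Answer: DOES NOT COMMUTE

Work:
1) trace f;g:
  e0=⟨1,0,0⟩ f=>⟨0,2,0⟩ g=>⟨1,0,1⟩
  e1=⟨0,1,0⟩ f=>⟨1,0,0⟩ g=>⟨1,2,2⟩
  e2=⟨0,0,1⟩ f=>⟨2,1,1⟩ g=>⟨1,0,2⟩
  composite₁ = (1 1 1; 0 2 0; 1 2 2)
2) trace h;k:
  e0=⟨1,0,0⟩ h=>⟨1,1,2⟩ k=>⟨0,0,1⟩
  e1=⟨0,1,0⟩ h=>⟨2,0,0⟩ k=>⟨2,2,2⟩
  e2=⟨0,0,1⟩ h=>⟨1,0,2⟩ k=>⟨0,0,2⟩
  composite₂ = (0 2 0; 0 2 0; 1 2 2)
Equal? distinct morphisms ✗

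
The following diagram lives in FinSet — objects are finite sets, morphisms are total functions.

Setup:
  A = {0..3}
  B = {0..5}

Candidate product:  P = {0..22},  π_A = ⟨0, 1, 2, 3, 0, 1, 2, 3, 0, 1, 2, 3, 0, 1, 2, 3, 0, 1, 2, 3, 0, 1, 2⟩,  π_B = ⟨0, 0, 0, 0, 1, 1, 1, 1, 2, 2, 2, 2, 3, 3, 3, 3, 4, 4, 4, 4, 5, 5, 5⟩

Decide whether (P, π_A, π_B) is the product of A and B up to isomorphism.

|A|·|B| = 4·6 = 24;  |P| = 23
  → cardinalities differ; no bijection possible.

Answer: NOT A VALID PRODUCT — |P|=23 ≠ |A|·|B|=24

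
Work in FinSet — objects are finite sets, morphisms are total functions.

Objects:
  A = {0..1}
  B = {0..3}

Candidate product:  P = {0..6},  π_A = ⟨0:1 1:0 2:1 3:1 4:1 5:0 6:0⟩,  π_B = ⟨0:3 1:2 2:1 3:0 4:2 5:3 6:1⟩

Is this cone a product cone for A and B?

|A|·|B| = 2·4 = 8;  |P| = 7
  → cardinalities differ; no bijection possible.

Answer: NOT A VALID PRODUCT — |P|=7 ≠ |A|·|B|=8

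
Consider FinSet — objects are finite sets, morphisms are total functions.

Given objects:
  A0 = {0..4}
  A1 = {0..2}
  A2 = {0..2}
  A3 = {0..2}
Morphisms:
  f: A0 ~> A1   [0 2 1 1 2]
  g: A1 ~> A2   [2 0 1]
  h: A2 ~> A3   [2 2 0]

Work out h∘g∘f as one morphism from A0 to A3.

Answer: [0 2 2 2 2]

Trace:
  0 f~>0 g~>2 h~>0
  1 f~>2 g~>1 h~>2
  2 f~>1 g~>0 h~>2
  3 f~>1 g~>0 h~>2
  4 f~>2 g~>1 h~>2
composite: [0 2 2 2 2]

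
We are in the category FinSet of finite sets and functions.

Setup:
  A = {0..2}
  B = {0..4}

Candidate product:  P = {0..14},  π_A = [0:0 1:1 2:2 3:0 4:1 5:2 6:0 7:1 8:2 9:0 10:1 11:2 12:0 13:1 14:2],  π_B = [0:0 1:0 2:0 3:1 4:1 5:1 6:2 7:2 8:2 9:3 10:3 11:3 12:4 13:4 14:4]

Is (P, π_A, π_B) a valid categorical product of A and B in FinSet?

Answer: VALID PRODUCT

Work:
|A|·|B| = 3·5 = 15;  |P| = 15
Check the pairing map k ↦ (π_A(k), π_B(k)):
  0 : (0,0)
  1 : (1,0)
  2 : (2,0)
  3 : (0,1)
  4 : (1,1)
  5 : (2,1)
  6 : (0,2)
  7 : (1,2)
  8 : (2,2)
  9 : (0,3)
  10 : (1,3)
  11 : (2,3)
  12 : (0,4)
  13 : (1,4)
  14 : (2,4)
distinct pairs in image: 15 / 15 needed
  → bijection onto A×B; projections well-typed.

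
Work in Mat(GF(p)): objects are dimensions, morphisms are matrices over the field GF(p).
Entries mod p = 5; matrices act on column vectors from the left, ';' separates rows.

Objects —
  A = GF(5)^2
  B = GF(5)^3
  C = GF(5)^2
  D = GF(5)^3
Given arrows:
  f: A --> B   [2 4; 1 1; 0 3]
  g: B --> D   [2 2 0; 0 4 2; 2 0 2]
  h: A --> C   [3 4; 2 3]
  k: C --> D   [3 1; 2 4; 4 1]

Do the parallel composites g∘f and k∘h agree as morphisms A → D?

Answer: COMMUTES

Work:
Along f;g (path 1):
  e0=[1,0] f-->[2,1,0] g-->[1,4,4]
  e1=[0,1] f-->[4,1,3] g-->[0,0,4]
  composite₁ = [1 0; 4 0; 4 4]
Along h;k (path 2):
  e0=[1,0] h-->[3,2] k-->[1,4,4]
  e1=[0,1] h-->[4,3] k-->[0,0,4]
  composite₂ = [1 0; 4 0; 4 4]
Equal? equal; square commutes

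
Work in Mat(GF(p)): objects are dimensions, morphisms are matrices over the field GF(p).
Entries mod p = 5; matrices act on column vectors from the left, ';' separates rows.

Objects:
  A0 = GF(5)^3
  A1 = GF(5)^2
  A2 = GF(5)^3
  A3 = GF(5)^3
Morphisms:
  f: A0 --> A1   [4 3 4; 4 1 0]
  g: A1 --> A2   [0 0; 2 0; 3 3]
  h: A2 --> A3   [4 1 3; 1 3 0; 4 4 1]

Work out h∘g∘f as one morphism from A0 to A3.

  e0=⟨1,0,0⟩ f-->⟨4,4⟩ g-->⟨0,3,4⟩ h-->⟨0,4,1⟩
  e1=⟨0,1,0⟩ f-->⟨3,1⟩ g-->⟨0,1,2⟩ h-->⟨2,3,1⟩
  e2=⟨0,0,1⟩ f-->⟨4,0⟩ g-->⟨0,3,2⟩ h-->⟨4,4,4⟩
⟦path⟧: [0 2 4; 4 3 4; 1 1 4]

Answer: [0 2 4; 4 3 4; 1 1 4]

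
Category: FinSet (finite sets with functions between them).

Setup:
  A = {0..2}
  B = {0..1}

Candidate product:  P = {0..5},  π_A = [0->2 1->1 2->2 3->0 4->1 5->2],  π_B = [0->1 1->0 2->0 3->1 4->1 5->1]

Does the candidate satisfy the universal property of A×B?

Answer: NOT A VALID PRODUCT — duplicate pair at indices 5,0

Work:
|A|·|B| = 3·2 = 6;  |P| = 6
Check the pairing map k ↦ (π_A(k), π_B(k)):
  0 -> (2,1)
  1 -> (1,0)
  2 -> (2,0)
  3 -> (0,1)
  4 -> (1,1)
  5 -> (2,1)  ✗ repeats pair of k=0
distinct pairs in image: 5 / 6 needed
  → (2,1) hit at k=0 and k=5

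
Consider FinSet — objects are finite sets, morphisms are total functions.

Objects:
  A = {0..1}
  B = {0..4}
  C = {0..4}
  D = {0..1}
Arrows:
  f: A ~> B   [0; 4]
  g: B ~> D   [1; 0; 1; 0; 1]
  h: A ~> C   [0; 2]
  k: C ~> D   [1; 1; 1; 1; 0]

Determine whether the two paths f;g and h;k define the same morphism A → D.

Answer: COMMUTES

Trace:
Along f;g (path 1):
  0 f~>0 g~>1
  1 f~>4 g~>1
  composite₁ = [1; 1]
Along h;k (path 2):
  0 h~>0 k~>1
  1 h~>2 k~>1
  composite₂ = [1; 1]
Equal? same morphism ✓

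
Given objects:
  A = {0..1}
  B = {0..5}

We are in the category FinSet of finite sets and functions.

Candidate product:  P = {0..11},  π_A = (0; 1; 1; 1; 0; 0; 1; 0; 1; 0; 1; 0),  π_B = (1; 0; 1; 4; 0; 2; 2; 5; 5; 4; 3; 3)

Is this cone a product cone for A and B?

|A|·|B| = 2·6 = 12;  |P| = 12
Check the pairing map k ↦ (π_A(k), π_B(k)):
  0 -> (0,1)
  1 -> (1,0)
  2 -> (1,1)
  3 -> (1,4)
  4 -> (0,0)
  5 -> (0,2)
  6 -> (1,2)
  7 -> (0,5)
  8 -> (1,5)
  9 -> (0,4)
  10 -> (1,3)
  11 -> (0,3)
distinct pairs in image: 12 / 12 needed
  → bijection onto A×B; projections well-typed.

Answer: VALID PRODUCT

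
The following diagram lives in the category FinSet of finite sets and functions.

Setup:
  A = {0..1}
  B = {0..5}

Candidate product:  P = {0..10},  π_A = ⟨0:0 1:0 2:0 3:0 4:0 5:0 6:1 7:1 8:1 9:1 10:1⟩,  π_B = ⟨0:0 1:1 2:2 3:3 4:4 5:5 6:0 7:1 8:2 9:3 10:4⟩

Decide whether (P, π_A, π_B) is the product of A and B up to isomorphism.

Answer: NOT A VALID PRODUCT — |P|=11 ≠ |A|·|B|=12

Derivation:
|A|·|B| = 2·6 = 12;  |P| = 11
  → cardinalities differ; no bijection possible.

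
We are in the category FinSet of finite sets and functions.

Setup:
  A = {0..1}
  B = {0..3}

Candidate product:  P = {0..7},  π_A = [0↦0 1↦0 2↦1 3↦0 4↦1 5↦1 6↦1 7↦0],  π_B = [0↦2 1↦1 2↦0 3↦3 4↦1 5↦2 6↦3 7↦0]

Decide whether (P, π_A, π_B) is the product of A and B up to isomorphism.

Answer: VALID PRODUCT

Work:
|A|·|B| = 2·4 = 8;  |P| = 8
Check the pairing map k ↦ (π_A(k), π_B(k)):
  0 ↦ (0,2)
  1 ↦ (0,1)
  2 ↦ (1,0)
  3 ↦ (0,3)
  4 ↦ (1,1)
  5 ↦ (1,2)
  6 ↦ (1,3)
  7 ↦ (0,0)
distinct pairs in image: 8 / 8 needed
  → bijection onto A×B; projections well-typed.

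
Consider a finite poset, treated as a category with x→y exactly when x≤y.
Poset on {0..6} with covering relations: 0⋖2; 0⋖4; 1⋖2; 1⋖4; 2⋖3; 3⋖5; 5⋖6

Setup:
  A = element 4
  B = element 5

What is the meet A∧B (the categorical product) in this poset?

Answer: NO MEET EXISTS

Derivation:
Common predecessors of 4,5: {0,1}
  maximal lower bounds 0 and 1 are incomparable: neither 0≤1 nor 1≤0
→ no greatest lower bound exists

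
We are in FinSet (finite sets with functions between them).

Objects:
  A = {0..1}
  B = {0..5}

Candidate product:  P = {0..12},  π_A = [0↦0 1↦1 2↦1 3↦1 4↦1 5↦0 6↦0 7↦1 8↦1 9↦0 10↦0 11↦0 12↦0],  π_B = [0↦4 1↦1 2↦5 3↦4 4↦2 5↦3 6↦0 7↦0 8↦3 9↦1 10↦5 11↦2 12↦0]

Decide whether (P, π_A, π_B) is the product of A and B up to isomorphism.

|A|·|B| = 2·6 = 12;  |P| = 13
  → cardinalities differ; no bijection possible.

Answer: NOT A VALID PRODUCT — |P|=13 ≠ |A|·|B|=12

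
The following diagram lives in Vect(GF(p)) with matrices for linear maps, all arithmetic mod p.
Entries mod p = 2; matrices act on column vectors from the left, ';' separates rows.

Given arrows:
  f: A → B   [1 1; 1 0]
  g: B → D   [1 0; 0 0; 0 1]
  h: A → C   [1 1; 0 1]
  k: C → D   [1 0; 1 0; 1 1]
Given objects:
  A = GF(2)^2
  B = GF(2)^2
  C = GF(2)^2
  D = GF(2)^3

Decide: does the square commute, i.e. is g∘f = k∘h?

Answer: DOES NOT COMMUTE

Derivation:
Along f;g (path 1):
  e0=(1,0) f→(1,1) g→(1,0,1)
  e1=(0,1) f→(1,0) g→(1,0,0)
  ⟦path⟧₁ = [1 1; 0 0; 1 0]
Along h;k (path 2):
  e0=(1,0) h→(1,0) k→(1,1,1)
  e1=(0,1) h→(1,1) k→(1,1,0)
  ⟦path⟧₂ = [1 1; 1 1; 1 0]
Equal? distinct morphisms ✗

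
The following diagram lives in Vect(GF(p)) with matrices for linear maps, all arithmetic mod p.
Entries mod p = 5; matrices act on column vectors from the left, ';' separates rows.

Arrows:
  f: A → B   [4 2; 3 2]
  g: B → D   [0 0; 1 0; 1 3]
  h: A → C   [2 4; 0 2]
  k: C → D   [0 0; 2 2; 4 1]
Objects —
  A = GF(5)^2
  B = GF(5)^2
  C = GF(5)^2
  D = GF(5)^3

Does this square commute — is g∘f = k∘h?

1) trace f;g:
  e0=⟨1,0⟩ f→⟨4,3⟩ g→⟨0,4,3⟩
  e1=⟨0,1⟩ f→⟨2,2⟩ g→⟨0,2,3⟩
  ⟦path⟧₁ = [0 0; 4 2; 3 3]
2) trace h;k:
  e0=⟨1,0⟩ h→⟨2,0⟩ k→⟨0,4,3⟩
  e1=⟨0,1⟩ h→⟨4,2⟩ k→⟨0,2,3⟩
  ⟦path⟧₂ = [0 0; 4 2; 3 3]
Equal? same morphism ✓

Answer: COMMUTES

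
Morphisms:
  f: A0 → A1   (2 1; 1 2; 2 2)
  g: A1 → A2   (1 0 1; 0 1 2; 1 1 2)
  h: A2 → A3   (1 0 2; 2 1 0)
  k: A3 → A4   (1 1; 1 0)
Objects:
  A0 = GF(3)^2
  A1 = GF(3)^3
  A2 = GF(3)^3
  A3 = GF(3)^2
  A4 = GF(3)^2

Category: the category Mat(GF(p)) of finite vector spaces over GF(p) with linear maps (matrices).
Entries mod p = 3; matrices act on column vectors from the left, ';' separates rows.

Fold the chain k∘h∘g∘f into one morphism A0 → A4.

  e0=[1,0] f→[2,1,2] g→[1,2,1] h→[0,1] k→[1,0]
  e1=[0,1] f→[1,2,2] g→[0,0,1] h→[2,0] k→[2,2]
⟦path⟧: (1 2; 0 2)

Answer: (1 2; 0 2)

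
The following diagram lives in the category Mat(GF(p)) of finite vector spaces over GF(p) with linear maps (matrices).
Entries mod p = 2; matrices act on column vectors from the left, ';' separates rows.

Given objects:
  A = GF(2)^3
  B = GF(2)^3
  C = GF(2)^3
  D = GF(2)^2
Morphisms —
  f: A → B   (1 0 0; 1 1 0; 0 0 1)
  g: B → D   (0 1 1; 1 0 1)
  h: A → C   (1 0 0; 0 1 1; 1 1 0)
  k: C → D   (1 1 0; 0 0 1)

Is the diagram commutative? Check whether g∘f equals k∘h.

Answer: DOES NOT COMMUTE

Work:
Along f;g (path 1):
  e0=(1,0,0) f→(1,1,0) g→(1,1)
  e1=(0,1,0) f→(0,1,0) g→(1,0)
  e2=(0,0,1) f→(0,0,1) g→(1,1)
  result₁ = (1 1 1; 1 0 1)
Along h;k (path 2):
  e0=(1,0,0) h→(1,0,1) k→(1,1)
  e1=(0,1,0) h→(0,1,1) k→(1,1)
  e2=(0,0,1) h→(0,1,0) k→(1,0)
  result₂ = (1 1 1; 1 1 0)
Equal? differ; not commutative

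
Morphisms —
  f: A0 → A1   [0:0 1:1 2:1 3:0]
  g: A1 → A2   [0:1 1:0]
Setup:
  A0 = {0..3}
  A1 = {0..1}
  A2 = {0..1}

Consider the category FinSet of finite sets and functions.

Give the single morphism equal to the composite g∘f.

Answer: [0:1 1:0 2:0 3:1]

Derivation:
  0 f→0 g→1
  1 f→1 g→0
  2 f→1 g→0
  3 f→0 g→1
composite: [0:1 1:0 2:0 3:1]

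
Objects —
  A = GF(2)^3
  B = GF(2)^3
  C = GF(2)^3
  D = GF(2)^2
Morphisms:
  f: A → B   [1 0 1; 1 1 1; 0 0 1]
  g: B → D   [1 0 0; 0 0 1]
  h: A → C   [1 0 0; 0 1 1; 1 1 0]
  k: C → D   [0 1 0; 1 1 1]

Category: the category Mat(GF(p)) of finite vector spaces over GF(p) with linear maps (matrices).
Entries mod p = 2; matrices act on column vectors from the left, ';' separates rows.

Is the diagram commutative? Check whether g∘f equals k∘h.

Answer: DOES NOT COMMUTE

Work:
Path 1 = f;g:
  e0=⟨1,0,0⟩ f→⟨1,1,0⟩ g→⟨1,0⟩
  e1=⟨0,1,0⟩ f→⟨0,1,0⟩ g→⟨0,0⟩
  e2=⟨0,0,1⟩ f→⟨1,1,1⟩ g→⟨1,1⟩
  composite₁ = [1 0 1; 0 0 1]
Path 2 = h;k:
  e0=⟨1,0,0⟩ h→⟨1,0,1⟩ k→⟨0,0⟩
  e1=⟨0,1,0⟩ h→⟨0,1,1⟩ k→⟨1,0⟩
  e2=⟨0,0,1⟩ h→⟨0,1,0⟩ k→⟨1,1⟩
  composite₂ = [0 1 1; 0 0 1]
Equal? differ; not commutative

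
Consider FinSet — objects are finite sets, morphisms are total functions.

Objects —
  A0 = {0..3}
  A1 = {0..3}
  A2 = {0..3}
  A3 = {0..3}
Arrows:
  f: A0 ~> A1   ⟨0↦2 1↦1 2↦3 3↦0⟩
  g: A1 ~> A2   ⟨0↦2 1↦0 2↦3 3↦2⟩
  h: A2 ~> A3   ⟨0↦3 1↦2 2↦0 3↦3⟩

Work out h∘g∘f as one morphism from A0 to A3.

Answer: ⟨0↦3 1↦3 2↦0 3↦0⟩

Derivation:
  0 f~>2 g~>3 h~>3
  1 f~>1 g~>0 h~>3
  2 f~>3 g~>2 h~>0
  3 f~>0 g~>2 h~>0
⟦path⟧: ⟨0↦3 1↦3 2↦0 3↦0⟩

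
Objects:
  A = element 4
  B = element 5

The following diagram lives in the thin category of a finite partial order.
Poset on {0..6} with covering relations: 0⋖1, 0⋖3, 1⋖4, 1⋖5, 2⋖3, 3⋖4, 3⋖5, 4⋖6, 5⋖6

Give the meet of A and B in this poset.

Common predecessors of 4,5: {0,1,2,3}
  maximal lower bounds 1 and 3 are incomparable: neither 1<=3 nor 3<=1
→ no greatest lower bound exists

Answer: NO MEET EXISTS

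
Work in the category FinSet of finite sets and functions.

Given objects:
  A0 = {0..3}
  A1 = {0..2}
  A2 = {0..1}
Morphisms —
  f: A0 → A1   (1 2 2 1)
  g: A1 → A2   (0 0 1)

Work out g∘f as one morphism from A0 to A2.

  0 f→1 g→0
  1 f→2 g→1
  2 f→2 g→1
  3 f→1 g→0
⟦path⟧: (0 1 1 0)

Answer: (0 1 1 0)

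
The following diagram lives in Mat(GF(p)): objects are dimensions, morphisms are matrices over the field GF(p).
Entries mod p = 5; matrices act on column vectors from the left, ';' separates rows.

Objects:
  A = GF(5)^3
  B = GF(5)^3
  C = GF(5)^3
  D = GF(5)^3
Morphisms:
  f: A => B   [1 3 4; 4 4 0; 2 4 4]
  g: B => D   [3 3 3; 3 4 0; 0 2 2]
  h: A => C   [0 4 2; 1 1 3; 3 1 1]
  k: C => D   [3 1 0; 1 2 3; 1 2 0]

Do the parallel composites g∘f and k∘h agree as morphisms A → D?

Along f;g (path 1):
  e0=(1,0,0) f=>(1,4,2) g=>(1,4,2)
  e1=(0,1,0) f=>(3,4,4) g=>(3,0,1)
  e2=(0,0,1) f=>(4,0,4) g=>(4,2,3)
  composite₁ = [1 3 4; 4 0 2; 2 1 3]
Along h;k (path 2):
  e0=(1,0,0) h=>(0,1,3) k=>(1,1,2)
  e1=(0,1,0) h=>(4,1,1) k=>(3,4,1)
  e2=(0,0,1) h=>(2,3,1) k=>(4,1,3)
  composite₂ = [1 3 4; 1 4 1; 2 1 3]
Equal? NO — does not commute

Answer: DOES NOT COMMUTE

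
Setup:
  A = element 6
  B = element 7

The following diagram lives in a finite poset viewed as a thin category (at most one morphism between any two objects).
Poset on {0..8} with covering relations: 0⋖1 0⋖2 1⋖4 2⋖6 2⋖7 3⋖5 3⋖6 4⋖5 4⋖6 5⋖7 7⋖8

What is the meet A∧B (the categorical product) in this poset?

Answer: NO MEET EXISTS

Derivation:
{x : x≤A ∧ x≤B} = {0,1,2,3,4}  (A=6, B=7)
  maximal lower bounds 2 and 3 are incomparable: neither 2≤3 nor 3≤2
→ no greatest lower bound exists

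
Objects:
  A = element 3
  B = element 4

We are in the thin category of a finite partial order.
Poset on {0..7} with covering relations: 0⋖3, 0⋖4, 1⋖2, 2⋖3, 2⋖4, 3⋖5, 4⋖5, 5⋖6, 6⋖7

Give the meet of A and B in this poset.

{x : x<=A ∧ x<=B} = {0,1,2}  (A=3, B=4)
  maximal lower bounds 0 and 2 are incomparable: neither 0<=2 nor 2<=0
→ no greatest lower bound exists

Answer: NO MEET EXISTS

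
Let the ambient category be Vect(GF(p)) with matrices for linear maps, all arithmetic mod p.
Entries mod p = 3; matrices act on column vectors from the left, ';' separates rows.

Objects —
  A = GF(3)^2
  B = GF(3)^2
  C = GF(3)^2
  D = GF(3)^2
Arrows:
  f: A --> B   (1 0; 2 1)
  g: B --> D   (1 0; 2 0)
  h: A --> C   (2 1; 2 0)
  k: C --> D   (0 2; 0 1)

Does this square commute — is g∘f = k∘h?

1) trace f;g:
  e0=(1,0) f-->(1,2) g-->(1,2)
  e1=(0,1) f-->(0,1) g-->(0,0)
  result₁ = (1 0; 2 0)
2) trace h;k:
  e0=(1,0) h-->(2,2) k-->(1,2)
  e1=(0,1) h-->(1,0) k-->(0,0)
  result₂ = (1 0; 2 0)
Equal? equal; square commutes

Answer: COMMUTES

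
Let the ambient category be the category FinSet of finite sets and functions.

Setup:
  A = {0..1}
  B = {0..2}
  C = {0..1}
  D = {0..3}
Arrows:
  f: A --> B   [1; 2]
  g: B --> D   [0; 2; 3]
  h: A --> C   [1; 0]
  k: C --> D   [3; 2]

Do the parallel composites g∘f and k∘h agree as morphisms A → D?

Answer: COMMUTES

Work:
Path 1 = f;g:
  0 f-->1 g-->2
  1 f-->2 g-->3
  result₁ = [2; 3]
Path 2 = h;k:
  0 h-->1 k-->2
  1 h-->0 k-->3
  result₂ = [2; 3]
Equal? same morphism ✓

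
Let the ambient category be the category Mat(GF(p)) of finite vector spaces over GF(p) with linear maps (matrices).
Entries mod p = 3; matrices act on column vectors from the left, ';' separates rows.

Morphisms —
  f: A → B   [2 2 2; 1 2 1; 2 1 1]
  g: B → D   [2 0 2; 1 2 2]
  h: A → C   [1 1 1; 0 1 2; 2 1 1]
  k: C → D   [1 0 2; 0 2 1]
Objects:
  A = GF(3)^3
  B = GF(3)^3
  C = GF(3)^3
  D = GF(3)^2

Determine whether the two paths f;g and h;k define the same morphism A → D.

Answer: DOES NOT COMMUTE

Derivation:
Path 1 = f;g:
  e0=[1,0,0] f→[2,1,2] g→[2,2]
  e1=[0,1,0] f→[2,2,1] g→[0,2]
  e2=[0,0,1] f→[2,1,1] g→[0,0]
  composite₁ = [2 0 0; 2 2 0]
Path 2 = h;k:
  e0=[1,0,0] h→[1,0,2] k→[2,2]
  e1=[0,1,0] h→[1,1,1] k→[0,0]
  e2=[0,0,1] h→[1,2,1] k→[0,2]
  composite₂ = [2 0 0; 2 0 2]
Equal? NO — does not commute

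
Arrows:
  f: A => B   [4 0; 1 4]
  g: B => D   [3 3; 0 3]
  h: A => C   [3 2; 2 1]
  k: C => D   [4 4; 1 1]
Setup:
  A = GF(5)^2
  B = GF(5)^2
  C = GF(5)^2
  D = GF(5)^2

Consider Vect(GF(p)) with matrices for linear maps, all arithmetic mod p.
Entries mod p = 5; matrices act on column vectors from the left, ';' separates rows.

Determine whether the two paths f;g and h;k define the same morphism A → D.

1) trace f;g:
  e0=[1,0] f=>[4,1] g=>[0,3]
  e1=[0,1] f=>[0,4] g=>[2,2]
  result₁ = [0 2; 3 2]
2) trace h;k:
  e0=[1,0] h=>[3,2] k=>[0,0]
  e1=[0,1] h=>[2,1] k=>[2,3]
  result₂ = [0 2; 0 3]
Equal? distinct morphisms ✗

Answer: DOES NOT COMMUTE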